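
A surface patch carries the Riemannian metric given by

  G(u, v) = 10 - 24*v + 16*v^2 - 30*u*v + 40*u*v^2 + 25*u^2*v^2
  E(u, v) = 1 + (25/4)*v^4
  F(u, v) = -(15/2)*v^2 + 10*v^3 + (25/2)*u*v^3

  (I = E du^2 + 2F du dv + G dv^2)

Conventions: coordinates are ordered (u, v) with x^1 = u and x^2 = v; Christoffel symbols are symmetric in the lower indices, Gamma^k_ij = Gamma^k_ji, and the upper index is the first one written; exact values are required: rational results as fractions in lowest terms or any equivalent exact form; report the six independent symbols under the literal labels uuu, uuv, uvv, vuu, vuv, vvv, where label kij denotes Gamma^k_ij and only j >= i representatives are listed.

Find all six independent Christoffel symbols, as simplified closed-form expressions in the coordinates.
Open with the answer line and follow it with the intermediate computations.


Answer: Gamma_uuu = 0, Gamma_uuv = 50*v^3/(100*u^2*v^2 + 160*u*v^2 - 120*u*v + 25*v^4 + 64*v^2 - 96*v + 40), Gamma_uvv = (50*u*v^2 + 40*v^2)/(100*u^2*v^2 + 160*u*v^2 - 120*u*v + 25*v^4 + 64*v^2 - 96*v + 40), Gamma_vuu = 0, Gamma_vuv = (100*u*v^2 + 80*v^2 - 60*v)/(100*u^2*v^2 + 160*u*v^2 - 120*u*v + 25*v^4 + 64*v^2 - 96*v + 40), Gamma_vvv = (100*u^2*v + 160*u*v - 60*u + 64*v - 48)/(100*u^2*v^2 + 160*u*v^2 - 120*u*v + 25*v^4 + 64*v^2 - 96*v + 40)

E = 1 + (25/4)*v^4; F = -(15/2)*v^2 + 10*v^3 + (25/2)*u*v^3; G = 10 - 24*v + 16*v^2 - 30*u*v + 40*u*v^2 + 25*u^2*v^2
Gamma^k_ij = (1/2) g^{kl} (d_i g_jl + d_j g_il - d_l g_ij), with g^inv = (1/(EG-F^2)) [[G, -F], [-F, E]]
first partials: E_u = 0, E_v = 25*v^3, F_u = (25/2)*v^3, F_v = -15*v + 30*v^2 + (75/2)*u*v^2, G_u = -30*v + 40*v^2 + 50*u*v^2, G_v = -24 + 32*v - 30*u + 80*u*v + 50*u^2*v
D = EG - F^2 = 10 - 24*v + 16*v^2 - 30*u*v + 40*u*v^2 + (25/4)*v^4 + 25*u^2*v^2
expanded: Gamma^u_uu = (G E_u - 2F F_u + F E_v)/(2D), Gamma^u_uv = (G E_v - F G_u)/(2D), Gamma^u_vv = (2G F_v - G G_u - F G_v)/(2D), Gamma^v_uu = (2E F_u - E E_v - F E_u)/(2D), Gamma^v_uv = (E G_u - F E_v)/(2D), Gamma^v_vv = (E G_v - 2F F_v + F G_u)/(2D); substitute and cancel common factors


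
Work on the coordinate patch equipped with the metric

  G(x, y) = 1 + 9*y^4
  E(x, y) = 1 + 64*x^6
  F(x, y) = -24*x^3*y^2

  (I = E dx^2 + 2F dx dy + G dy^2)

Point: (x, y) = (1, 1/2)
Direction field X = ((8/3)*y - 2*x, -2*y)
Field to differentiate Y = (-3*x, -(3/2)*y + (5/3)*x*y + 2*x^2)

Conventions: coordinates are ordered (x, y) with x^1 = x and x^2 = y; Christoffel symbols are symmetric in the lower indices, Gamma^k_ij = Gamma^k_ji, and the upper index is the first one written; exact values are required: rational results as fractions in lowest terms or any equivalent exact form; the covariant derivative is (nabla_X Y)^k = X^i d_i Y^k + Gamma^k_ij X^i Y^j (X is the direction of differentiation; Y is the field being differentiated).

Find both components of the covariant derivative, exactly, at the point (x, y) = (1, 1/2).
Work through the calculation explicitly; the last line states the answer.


E = 65, F = -6, G = 25/16 at the point
E_x = 384, E_y = 0, F_x = -18, F_y = -24, G_x = 0, G_y = 9/2
EG - F^2 = 1049/16;  g^inv = (16/1049) * [[25/16, 6], [6, 65]]
first-kind symbols [ij,l] = (1/2)(d_i g_jl + d_j g_il - d_l g_ij): [xx,x] = E_x/2 = 192, [xx,y] = F_x - E_y/2 = -18, [xy,x] = E_y/2 = 0, [xy,y] = G_x/2 = 0, [yy,x] = F_y - G_x/2 = -24, [yy,y] = G_y/2 = 9/4
Gamma^x_ij = (G*[ij,x] - F*[ij,y])/(EG - F^2), Gamma^y_ij = (E*[ij,y] - F*[ij,x])/(EG - F^2)
Gamma_xxx = 3072/1049, Gamma_xxy = 0, Gamma_xyy = -384/1049, Gamma_yxx = -288/1049, Gamma_yxy = 0, Gamma_yyy = 36/1049
X = (-2/3, -1), Y = (-3, 25/12) at the point

Answer: (nabla_X Y)^x = 9042/1049, (nabla_X Y)^y = -75707/18882


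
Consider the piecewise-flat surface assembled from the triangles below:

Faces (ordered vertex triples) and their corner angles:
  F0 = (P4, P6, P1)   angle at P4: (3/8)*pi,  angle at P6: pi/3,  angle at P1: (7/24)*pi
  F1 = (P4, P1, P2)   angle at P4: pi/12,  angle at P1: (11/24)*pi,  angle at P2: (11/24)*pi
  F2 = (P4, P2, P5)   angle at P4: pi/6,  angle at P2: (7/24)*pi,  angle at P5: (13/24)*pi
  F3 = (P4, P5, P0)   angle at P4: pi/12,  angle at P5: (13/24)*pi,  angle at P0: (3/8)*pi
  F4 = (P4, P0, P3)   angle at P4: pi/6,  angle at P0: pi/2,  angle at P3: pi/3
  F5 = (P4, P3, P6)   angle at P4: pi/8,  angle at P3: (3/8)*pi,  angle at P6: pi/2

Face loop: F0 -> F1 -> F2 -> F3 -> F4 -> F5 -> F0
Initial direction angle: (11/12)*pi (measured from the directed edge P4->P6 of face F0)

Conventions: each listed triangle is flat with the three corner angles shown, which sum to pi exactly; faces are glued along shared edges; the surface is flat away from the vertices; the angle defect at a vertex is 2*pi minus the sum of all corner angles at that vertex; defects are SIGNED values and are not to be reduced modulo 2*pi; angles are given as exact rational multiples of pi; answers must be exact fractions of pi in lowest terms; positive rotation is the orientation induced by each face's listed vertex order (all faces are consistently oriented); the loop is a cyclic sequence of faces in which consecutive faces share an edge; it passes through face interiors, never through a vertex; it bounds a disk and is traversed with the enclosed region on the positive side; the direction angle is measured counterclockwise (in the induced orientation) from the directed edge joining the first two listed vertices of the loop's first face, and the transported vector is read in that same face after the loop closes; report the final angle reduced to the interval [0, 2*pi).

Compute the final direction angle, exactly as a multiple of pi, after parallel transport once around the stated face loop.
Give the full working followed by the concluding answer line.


enclosed vertex P4: corner angles sum to pi, defect = 2*pi - pi = pi
adding the enclosed defects to the starting angle (mod 2*pi, induced orientation) gives the holonomy
final angle = (11/12)*pi + pi = (23/12)*pi (mod 2*pi)

Answer: final direction angle = (23/12)*pi


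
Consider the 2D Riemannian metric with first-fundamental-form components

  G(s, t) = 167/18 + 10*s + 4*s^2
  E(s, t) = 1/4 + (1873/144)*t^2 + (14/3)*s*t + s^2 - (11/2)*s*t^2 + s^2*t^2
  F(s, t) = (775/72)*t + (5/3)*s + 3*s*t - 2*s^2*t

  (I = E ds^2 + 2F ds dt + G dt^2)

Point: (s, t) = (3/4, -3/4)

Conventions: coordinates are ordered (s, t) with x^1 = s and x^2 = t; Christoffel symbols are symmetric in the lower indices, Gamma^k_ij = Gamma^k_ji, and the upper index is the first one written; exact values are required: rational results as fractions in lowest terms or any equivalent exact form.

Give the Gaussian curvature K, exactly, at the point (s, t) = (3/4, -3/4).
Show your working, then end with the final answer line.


E = 7/2, F = -23/3, G = 685/36, EG - F^2 = 563/72 at the point
E_s = -17/4, E_t = -32/3, F_s = 5/3, F_t = 107/9, G_s = 16, G_t = 0
E_tt = 170/9, F_st = 0, G_ss = 8
Apply the Brioschi formula K = (det M1 - det M2)/(EG - F^2)^2 over the derivative matrices of E, F, G.
M1 = [[-E_tt/2 + F_st - G_ss/2, E_s/2, F_s - E_t/2], [F_t - G_s/2, E, F], [G_t/2, F, G]] = [[-121/9, -17/8, 7], [35/9, 7/2, -23/3], [0, -23/3, 685/36]]; det M1 = -405877/2592
M2 = [[0, E_t/2, G_s/2], [E_t/2, E, F], [G_s/2, F, G]] = [[0, -16/3, 8], [-16/3, 7/2, -23/3], [8, -23/3, 685/36]]; det M2 = -8992/81
det M1 - det M2 = -118133/2592; K = -118133/2592 / (563/72)^2 = -236266/316969

Answer: K = -236266/316969


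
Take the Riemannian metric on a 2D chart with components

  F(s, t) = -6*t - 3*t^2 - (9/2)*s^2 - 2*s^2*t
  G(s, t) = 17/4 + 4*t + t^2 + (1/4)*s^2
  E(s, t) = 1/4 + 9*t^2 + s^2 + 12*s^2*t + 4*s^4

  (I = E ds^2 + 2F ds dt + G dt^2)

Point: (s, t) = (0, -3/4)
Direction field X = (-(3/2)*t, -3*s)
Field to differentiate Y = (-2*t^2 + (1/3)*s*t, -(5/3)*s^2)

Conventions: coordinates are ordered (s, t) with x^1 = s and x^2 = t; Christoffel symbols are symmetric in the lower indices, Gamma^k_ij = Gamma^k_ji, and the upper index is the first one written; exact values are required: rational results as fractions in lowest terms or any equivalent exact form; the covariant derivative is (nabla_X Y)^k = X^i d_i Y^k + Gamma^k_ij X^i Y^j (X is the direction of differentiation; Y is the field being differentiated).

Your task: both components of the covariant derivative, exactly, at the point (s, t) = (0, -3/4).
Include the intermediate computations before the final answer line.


E = 85/16, F = 45/16, G = 29/16 at the point
E_s = 0, E_t = -27/2, F_s = 0, F_t = -3/2, G_s = 0, G_t = 5/2
EG - F^2 = 55/32;  g^inv = (32/55) * [[29/16, -45/16], [-45/16, 85/16]]
first-kind symbols [ij,l] = (1/2)(d_i g_jl + d_j g_il - d_l g_ij): [ss,s] = E_s/2 = 0, [ss,t] = F_s - E_t/2 = 27/4, [st,s] = E_t/2 = -27/4, [st,t] = G_s/2 = 0, [tt,s] = F_t - G_s/2 = -3/2, [tt,t] = G_t/2 = 5/4
Gamma^s_ij = (G*[ij,s] - F*[ij,t])/(EG - F^2), Gamma^t_ij = (E*[ij,t] - F*[ij,s])/(EG - F^2)
Gamma_sss = -243/22, Gamma_sst = -783/110, Gamma_stt = -399/110, Gamma_tss = 459/22, Gamma_tst = 243/22, Gamma_ttt = 139/22
X = (9/8, 0), Y = (-9/8, 0) at the point

Answer: (nabla_X Y)^s = 19287/1408, (nabla_X Y)^t = -37179/1408


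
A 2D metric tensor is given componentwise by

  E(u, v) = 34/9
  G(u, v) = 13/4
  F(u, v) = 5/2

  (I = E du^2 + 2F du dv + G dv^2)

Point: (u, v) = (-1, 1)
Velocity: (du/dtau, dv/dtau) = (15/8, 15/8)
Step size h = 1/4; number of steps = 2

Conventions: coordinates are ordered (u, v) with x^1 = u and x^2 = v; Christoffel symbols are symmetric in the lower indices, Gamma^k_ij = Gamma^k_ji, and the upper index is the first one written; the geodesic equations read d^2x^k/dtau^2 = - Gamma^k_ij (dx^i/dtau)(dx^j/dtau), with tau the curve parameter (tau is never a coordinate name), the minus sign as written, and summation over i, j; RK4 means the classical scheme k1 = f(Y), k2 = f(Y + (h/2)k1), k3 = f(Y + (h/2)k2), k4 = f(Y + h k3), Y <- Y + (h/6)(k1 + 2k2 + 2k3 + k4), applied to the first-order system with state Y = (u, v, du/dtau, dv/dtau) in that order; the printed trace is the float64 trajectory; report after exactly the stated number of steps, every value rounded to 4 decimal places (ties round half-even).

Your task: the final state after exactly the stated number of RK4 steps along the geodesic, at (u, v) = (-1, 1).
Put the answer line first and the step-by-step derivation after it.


Answer: u = -0.0625, v = 1.9375, du/dtau = 1.8750, dv/dtau = 1.8750

f(Y) = (du/dtau, dv/dtau, -Gamma^u_ij Y'^i Y'^j, -Gamma^v_ij Y'^i Y'^j) with the Gammas evaluated at the stage position; h = 0.250000; intermediate values shown to 6 dp
step 0: u = -1.0000, v = 1.0000, du/dtau = 1.8750, dv/dtau = 1.8750
step 1:
  k1: at (u, v) = (-1.000000, 1.000000), (du/dtau, dv/dtau) = (1.875000, 1.875000); Gamma_uuu = 0.000000, Gamma_uuv = 0.000000, Gamma_uvv = 0.000000, Gamma_vuu = 0.000000, Gamma_vuv = 0.000000, Gamma_vvv = 0.000000; k1 = (1.875000, 1.875000, 0.000000, 0.000000)
  k2: at (u, v) = (-0.765625, 1.234375), (du/dtau, dv/dtau) = (1.875000, 1.875000); Gamma_uuu = 0.000000, Gamma_uuv = 0.000000, Gamma_uvv = 0.000000, Gamma_vuu = 0.000000, Gamma_vuv = 0.000000, Gamma_vvv = 0.000000; k2 = (1.875000, 1.875000, 0.000000, 0.000000)
  k3: at (u, v) = (-0.765625, 1.234375), (du/dtau, dv/dtau) = (1.875000, 1.875000); Gamma_uuu = 0.000000, Gamma_uuv = 0.000000, Gamma_uvv = 0.000000, Gamma_vuu = 0.000000, Gamma_vuv = 0.000000, Gamma_vvv = 0.000000; k3 = (1.875000, 1.875000, 0.000000, 0.000000)
  k4: at (u, v) = (-0.531250, 1.468750), (du/dtau, dv/dtau) = (1.875000, 1.875000); Gamma_uuu = 0.000000, Gamma_uuv = 0.000000, Gamma_uvv = 0.000000, Gamma_vuu = 0.000000, Gamma_vuv = 0.000000, Gamma_vvv = 0.000000; k4 = (1.875000, 1.875000, 0.000000, 0.000000)
  Y <- Y + (h/6)(k1 + 2k2 + 2k3 + k4): u = -0.5312, v = 1.4688, du/dtau = 1.8750, dv/dtau = 1.8750
step 2:
  k1: at (u, v) = (-0.531250, 1.468750), (du/dtau, dv/dtau) = (1.875000, 1.875000); Gamma_uuu = 0.000000, Gamma_uuv = 0.000000, Gamma_uvv = 0.000000, Gamma_vuu = 0.000000, Gamma_vuv = 0.000000, Gamma_vvv = 0.000000; k1 = (1.875000, 1.875000, 0.000000, 0.000000)
  k2: at (u, v) = (-0.296875, 1.703125), (du/dtau, dv/dtau) = (1.875000, 1.875000); Gamma_uuu = 0.000000, Gamma_uuv = 0.000000, Gamma_uvv = 0.000000, Gamma_vuu = 0.000000, Gamma_vuv = 0.000000, Gamma_vvv = 0.000000; k2 = (1.875000, 1.875000, 0.000000, 0.000000)
  k3: at (u, v) = (-0.296875, 1.703125), (du/dtau, dv/dtau) = (1.875000, 1.875000); Gamma_uuu = 0.000000, Gamma_uuv = 0.000000, Gamma_uvv = 0.000000, Gamma_vuu = 0.000000, Gamma_vuv = 0.000000, Gamma_vvv = 0.000000; k3 = (1.875000, 1.875000, 0.000000, 0.000000)
  k4: at (u, v) = (-0.062500, 1.937500), (du/dtau, dv/dtau) = (1.875000, 1.875000); Gamma_uuu = 0.000000, Gamma_uuv = 0.000000, Gamma_uvv = 0.000000, Gamma_vuu = 0.000000, Gamma_vuv = 0.000000, Gamma_vvv = 0.000000; k4 = (1.875000, 1.875000, 0.000000, 0.000000)
  Y <- Y + (h/6)(k1 + 2k2 + 2k3 + k4): u = -0.0625, v = 1.9375, du/dtau = 1.8750, dv/dtau = 1.8750


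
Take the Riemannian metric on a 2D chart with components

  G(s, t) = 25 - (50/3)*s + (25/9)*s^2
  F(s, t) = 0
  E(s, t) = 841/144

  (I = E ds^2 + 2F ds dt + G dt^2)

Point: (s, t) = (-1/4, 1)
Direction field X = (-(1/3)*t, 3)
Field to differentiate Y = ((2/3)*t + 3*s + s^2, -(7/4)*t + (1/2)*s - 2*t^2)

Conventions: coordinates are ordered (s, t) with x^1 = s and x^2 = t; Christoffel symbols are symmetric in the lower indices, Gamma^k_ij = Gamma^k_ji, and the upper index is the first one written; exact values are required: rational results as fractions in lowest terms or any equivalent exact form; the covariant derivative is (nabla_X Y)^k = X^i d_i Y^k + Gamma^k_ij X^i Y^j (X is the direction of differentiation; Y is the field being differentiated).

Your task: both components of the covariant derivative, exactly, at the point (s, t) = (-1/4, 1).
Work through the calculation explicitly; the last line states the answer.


E = 841/144, F = 0, G = 4225/144 at the point
E_s = 0, E_t = 0, F_s = 0, F_t = 0, G_s = -325/18, G_t = 0
EG - F^2 = 3553225/20736;  g^inv = (20736/3553225) * [[4225/144, 0], [0, 841/144]]
first-kind symbols [ij,l] = (1/2)(d_i g_jl + d_j g_il - d_l g_ij): [ss,s] = E_s/2 = 0, [ss,t] = F_s - E_t/2 = 0, [st,s] = E_t/2 = 0, [st,t] = G_s/2 = -325/36, [tt,s] = F_t - G_s/2 = 325/36, [tt,t] = G_t/2 = 0
Gamma^s_ij = (G*[ij,s] - F*[ij,t])/(EG - F^2), Gamma^t_ij = (E*[ij,t] - F*[ij,s])/(EG - F^2)
Gamma_sss = 0, Gamma_sst = 0, Gamma_stt = 1300/841, Gamma_tss = 0, Gamma_tst = -4/13, Gamma_ttt = 0
X = (-1/3, 3), Y = (-1/48, -31/8) at the point

Answer: (nabla_X Y)^s = -42394/2523, (nabla_X Y)^t = -694/39


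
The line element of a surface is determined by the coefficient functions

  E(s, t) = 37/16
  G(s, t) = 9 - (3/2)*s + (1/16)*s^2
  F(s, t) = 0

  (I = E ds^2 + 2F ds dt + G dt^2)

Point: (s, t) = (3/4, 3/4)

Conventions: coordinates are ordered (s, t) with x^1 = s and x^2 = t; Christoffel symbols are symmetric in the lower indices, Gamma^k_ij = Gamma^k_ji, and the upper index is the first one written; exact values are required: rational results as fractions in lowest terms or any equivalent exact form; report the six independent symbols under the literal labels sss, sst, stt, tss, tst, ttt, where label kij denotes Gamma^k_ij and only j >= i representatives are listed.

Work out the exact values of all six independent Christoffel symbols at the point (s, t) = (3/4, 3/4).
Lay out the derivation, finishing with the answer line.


E = 37/16, F = 0, G = 2025/256 at the point
E_s = 0, E_t = 0, F_s = 0, F_t = 0, G_s = -45/32, G_t = 0
EG - F^2 = 74925/4096;  g^inv = (4096/74925) * [[2025/256, 0], [0, 37/16]]
first-kind symbols [ij,l] = (1/2)(d_i g_jl + d_j g_il - d_l g_ij): [ss,s] = E_s/2 = 0, [ss,t] = F_s - E_t/2 = 0, [st,s] = E_t/2 = 0, [st,t] = G_s/2 = -45/64, [tt,s] = F_t - G_s/2 = 45/64, [tt,t] = G_t/2 = 0
Gamma^s_ij = (G*[ij,s] - F*[ij,t])/(EG - F^2), Gamma^t_ij = (E*[ij,t] - F*[ij,s])/(EG - F^2)

Answer: Gamma_sss = 0, Gamma_sst = 0, Gamma_stt = 45/148, Gamma_tss = 0, Gamma_tst = -4/45, Gamma_ttt = 0


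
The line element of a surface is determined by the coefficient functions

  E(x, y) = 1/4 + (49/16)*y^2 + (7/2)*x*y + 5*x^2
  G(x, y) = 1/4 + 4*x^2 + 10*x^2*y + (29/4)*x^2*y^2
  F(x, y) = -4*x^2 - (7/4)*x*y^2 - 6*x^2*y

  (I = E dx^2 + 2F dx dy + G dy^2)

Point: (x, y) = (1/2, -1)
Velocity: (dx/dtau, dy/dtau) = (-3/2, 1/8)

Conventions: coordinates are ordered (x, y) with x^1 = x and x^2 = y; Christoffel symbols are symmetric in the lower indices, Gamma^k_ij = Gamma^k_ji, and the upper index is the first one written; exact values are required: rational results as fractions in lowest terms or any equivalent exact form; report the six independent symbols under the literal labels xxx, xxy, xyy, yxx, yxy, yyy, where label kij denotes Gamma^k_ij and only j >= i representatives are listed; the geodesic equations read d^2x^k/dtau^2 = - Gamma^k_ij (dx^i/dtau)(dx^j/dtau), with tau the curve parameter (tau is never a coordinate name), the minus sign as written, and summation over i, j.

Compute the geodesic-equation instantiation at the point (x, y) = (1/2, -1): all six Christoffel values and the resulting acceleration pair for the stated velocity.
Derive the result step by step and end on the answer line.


E = 45/16, F = -3/8, G = 9/16 at the point
E_x = 3/2, E_y = -35/8, F_x = 1/4, F_y = 1/4, G_x = 5/4, G_y = -9/8
EG - F^2 = 369/256;  g^inv = (256/369) * [[9/16, 3/8], [3/8, 45/16]]
first-kind symbols [ij,l] = (1/2)(d_i g_jl + d_j g_il - d_l g_ij): [xx,x] = E_x/2 = 3/4, [xx,y] = F_x - E_y/2 = 39/16, [xy,x] = E_y/2 = -35/16, [xy,y] = G_x/2 = 5/8, [yy,x] = F_y - G_x/2 = -3/8, [yy,y] = G_y/2 = -9/16
Gamma^x_ij = (G*[ij,x] - F*[ij,y])/(EG - F^2), Gamma^y_ij = (E*[ij,y] - F*[ij,x])/(EG - F^2)
Gamma_xxx = 38/41, Gamma_xxy = -85/123, Gamma_xyy = -12/41, Gamma_yxx = 203/41, Gamma_yxy = 80/123, Gamma_yyy = -49/41
d^2x/dtau^2 = -(Gamma_xxx*(-3/2)^2 + 2*Gamma_xxy*(-3/2)*(1/8) + Gamma_xyy*(1/8)^2) = -1535/656
d^2y/dtau^2 = -(Gamma_yxx*(-3/2)^2 + 2*Gamma_yxy*(-3/2)*(1/8) + Gamma_yyy*(1/8)^2) = -28543/2624

Answer: Gamma_xxx = 38/41, Gamma_xxy = -85/123, Gamma_xyy = -12/41, Gamma_yxx = 203/41, Gamma_yxy = 80/123, Gamma_yyy = -49/41; accelerations (d^2x/dtau^2, d^2y/dtau^2) = (-1535/656, -28543/2624)


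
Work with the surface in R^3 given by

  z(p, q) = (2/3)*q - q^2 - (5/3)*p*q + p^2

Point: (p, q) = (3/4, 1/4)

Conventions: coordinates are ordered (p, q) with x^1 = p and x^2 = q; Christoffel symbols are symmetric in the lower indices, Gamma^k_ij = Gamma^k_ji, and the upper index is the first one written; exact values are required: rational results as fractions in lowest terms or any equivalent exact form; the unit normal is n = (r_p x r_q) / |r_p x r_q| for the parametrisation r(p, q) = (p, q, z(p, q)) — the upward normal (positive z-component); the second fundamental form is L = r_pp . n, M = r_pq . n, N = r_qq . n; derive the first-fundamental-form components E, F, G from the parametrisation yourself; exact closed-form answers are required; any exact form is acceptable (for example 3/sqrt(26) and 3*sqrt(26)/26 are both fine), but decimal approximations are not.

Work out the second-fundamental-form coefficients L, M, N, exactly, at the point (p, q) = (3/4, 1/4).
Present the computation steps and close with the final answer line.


z_p = 13/12, z_q = -13/12, z_pp = 2, z_pq = -5/3, z_qq = -2
E = 313/144, F = -169/144, G = 313/144; answer radicand W^2 = 241/72
unnormalised second-form numerators: l = 2, m = -5/3, n = -2; L = l/sqrt(241/72), and similarly M = m/sqrt(W^2), N = n/sqrt(W^2)

Answer: L = 12*sqrt(482)/241, M = -10*sqrt(482)/241, N = -12*sqrt(482)/241


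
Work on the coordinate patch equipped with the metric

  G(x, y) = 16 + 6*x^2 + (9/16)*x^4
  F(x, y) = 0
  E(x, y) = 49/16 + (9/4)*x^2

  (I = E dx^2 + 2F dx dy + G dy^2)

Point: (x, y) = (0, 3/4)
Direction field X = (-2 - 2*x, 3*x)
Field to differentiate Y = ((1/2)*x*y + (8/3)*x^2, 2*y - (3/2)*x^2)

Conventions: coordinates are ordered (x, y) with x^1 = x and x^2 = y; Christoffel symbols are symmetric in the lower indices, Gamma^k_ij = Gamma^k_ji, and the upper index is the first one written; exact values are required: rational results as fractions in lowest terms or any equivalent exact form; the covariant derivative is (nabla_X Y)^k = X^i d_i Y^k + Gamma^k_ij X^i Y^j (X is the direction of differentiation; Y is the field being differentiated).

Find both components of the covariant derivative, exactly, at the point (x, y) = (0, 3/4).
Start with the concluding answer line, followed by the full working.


Answer: (nabla_X Y)^x = -3/4, (nabla_X Y)^y = 0

E = 49/16, F = 0, G = 16 at the point
E_x = 0, E_y = 0, F_x = 0, F_y = 0, G_x = 0, G_y = 0
EG - F^2 = 49;  g^inv = (1/49) * [[16, 0], [0, 49/16]]
first-kind symbols [ij,l] = (1/2)(d_i g_jl + d_j g_il - d_l g_ij): [xx,x] = E_x/2 = 0, [xx,y] = F_x - E_y/2 = 0, [xy,x] = E_y/2 = 0, [xy,y] = G_x/2 = 0, [yy,x] = F_y - G_x/2 = 0, [yy,y] = G_y/2 = 0
Gamma^x_ij = (G*[ij,x] - F*[ij,y])/(EG - F^2), Gamma^y_ij = (E*[ij,y] - F*[ij,x])/(EG - F^2)
Gamma_xxx = 0, Gamma_xxy = 0, Gamma_xyy = 0, Gamma_yxx = 0, Gamma_yxy = 0, Gamma_yyy = 0
X = (-2, 0), Y = (0, 3/2) at the point


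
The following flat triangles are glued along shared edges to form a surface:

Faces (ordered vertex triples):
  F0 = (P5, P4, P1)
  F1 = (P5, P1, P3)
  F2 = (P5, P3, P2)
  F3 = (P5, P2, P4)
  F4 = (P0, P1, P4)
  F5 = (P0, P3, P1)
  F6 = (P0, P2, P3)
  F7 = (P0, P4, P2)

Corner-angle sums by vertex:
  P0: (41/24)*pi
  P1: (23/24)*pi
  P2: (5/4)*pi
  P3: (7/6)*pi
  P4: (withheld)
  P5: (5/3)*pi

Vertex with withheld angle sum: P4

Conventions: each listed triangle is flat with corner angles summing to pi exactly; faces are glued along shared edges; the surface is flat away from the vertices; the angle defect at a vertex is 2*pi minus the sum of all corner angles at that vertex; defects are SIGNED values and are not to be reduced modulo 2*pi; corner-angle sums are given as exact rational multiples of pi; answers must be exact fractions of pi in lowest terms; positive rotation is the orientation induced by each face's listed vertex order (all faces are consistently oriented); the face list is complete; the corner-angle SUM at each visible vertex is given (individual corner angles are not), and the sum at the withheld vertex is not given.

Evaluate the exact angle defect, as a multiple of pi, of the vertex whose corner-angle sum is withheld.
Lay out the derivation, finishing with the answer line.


V = 6, E = 12, F = 8; chi = V - E + F = 2
Gauss-Bonnet: total defect = 2*pi*chi = 4*pi; visible defects sum to (13/4)*pi

Answer: defect(P4) = (3/4)*pi


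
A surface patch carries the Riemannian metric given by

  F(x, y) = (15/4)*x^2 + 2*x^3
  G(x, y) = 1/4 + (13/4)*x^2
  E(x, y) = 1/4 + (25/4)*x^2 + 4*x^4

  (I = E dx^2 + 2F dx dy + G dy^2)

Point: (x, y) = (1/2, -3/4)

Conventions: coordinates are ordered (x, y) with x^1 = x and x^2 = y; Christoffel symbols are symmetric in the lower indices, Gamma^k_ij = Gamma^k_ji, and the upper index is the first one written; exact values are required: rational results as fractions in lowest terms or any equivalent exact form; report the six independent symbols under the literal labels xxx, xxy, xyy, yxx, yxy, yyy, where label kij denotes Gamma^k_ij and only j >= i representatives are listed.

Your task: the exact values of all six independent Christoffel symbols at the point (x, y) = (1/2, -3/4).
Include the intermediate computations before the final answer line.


E = 33/16, F = 19/16, G = 17/16 at the point
E_x = 33/4, E_y = 0, F_x = 21/4, F_y = 0, G_x = 13/4, G_y = 0
EG - F^2 = 25/32;  g^inv = (32/25) * [[17/16, -19/16], [-19/16, 33/16]]
first-kind symbols [ij,l] = (1/2)(d_i g_jl + d_j g_il - d_l g_ij): [xx,x] = E_x/2 = 33/8, [xx,y] = F_x - E_y/2 = 21/4, [xy,x] = E_y/2 = 0, [xy,y] = G_x/2 = 13/8, [yy,x] = F_y - G_x/2 = -13/8, [yy,y] = G_y/2 = 0
Gamma^x_ij = (G*[ij,x] - F*[ij,y])/(EG - F^2), Gamma^y_ij = (E*[ij,y] - F*[ij,x])/(EG - F^2)

Answer: Gamma_xxx = -237/100, Gamma_xxy = -247/100, Gamma_xyy = -221/100, Gamma_yxx = 759/100, Gamma_yxy = 429/100, Gamma_yyy = 247/100


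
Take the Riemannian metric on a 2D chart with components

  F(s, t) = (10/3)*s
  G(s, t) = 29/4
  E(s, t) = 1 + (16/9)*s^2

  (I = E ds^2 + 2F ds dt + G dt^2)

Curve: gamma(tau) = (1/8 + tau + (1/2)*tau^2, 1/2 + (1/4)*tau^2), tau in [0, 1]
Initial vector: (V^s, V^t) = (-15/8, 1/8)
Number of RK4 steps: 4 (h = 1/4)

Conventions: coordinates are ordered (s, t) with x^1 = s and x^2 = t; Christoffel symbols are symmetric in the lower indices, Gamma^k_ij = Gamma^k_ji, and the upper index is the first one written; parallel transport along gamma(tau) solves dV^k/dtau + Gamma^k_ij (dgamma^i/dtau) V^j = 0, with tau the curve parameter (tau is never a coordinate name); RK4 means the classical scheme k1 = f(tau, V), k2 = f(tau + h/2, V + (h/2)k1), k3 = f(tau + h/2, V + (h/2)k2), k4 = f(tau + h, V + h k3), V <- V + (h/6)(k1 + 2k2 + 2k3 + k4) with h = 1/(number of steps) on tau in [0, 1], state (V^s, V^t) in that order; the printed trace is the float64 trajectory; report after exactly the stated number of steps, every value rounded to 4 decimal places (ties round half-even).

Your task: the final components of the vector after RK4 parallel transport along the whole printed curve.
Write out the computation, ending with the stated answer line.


gamma'(tau) = (1 + tau, (1/2)*tau); f(tau, V)^k = -Gamma^k_ij(gamma(tau)) gamma'^i(tau) V^j; h = 1/4; intermediate values shown to 6 dp
curve data and Christoffel symbols at the stage parameters:
  tau = 0.000000: gamma = (0.125000, 0.500000), gamma' = (1.000000, 0.000000); Gamma_sss = 0.030534, Gamma_sst = 0.000000, Gamma_stt = 0.000000, Gamma_tss = 0.458015, Gamma_tst = 0.000000, Gamma_ttt = 0.000000
  tau = 0.125000: gamma = (0.257812, 0.503906), gamma' = (1.125000, 0.062500); Gamma_sss = 0.062205, Gamma_sst = 0.000000, Gamma_stt = 0.000000, Gamma_tss = 0.452397, Gamma_tst = 0.000000, Gamma_ttt = 0.000000
  tau = 0.250000: gamma = (0.406250, 0.515625), gamma' = (1.250000, 0.125000); Gamma_sss = 0.095742, Gamma_sst = 0.000000, Gamma_stt = 0.000000, Gamma_tss = 0.441887, Gamma_tst = 0.000000, Gamma_ttt = 0.000000
  tau = 0.375000: gamma = (0.570312, 0.535156), gamma' = (1.375000, 0.187500); Gamma_sss = 0.129517, Gamma_sst = 0.000000, Gamma_stt = 0.000000, Gamma_tss = 0.425809, Gamma_tst = 0.000000, Gamma_ttt = 0.000000
  tau = 0.500000: gamma = (0.750000, 0.562500), gamma' = (1.500000, 0.250000); Gamma_sss = 0.161616, Gamma_sst = 0.000000, Gamma_stt = 0.000000, Gamma_tss = 0.404040, Gamma_tst = 0.000000, Gamma_ttt = 0.000000
  tau = 0.625000: gamma = (0.945312, 0.597656), gamma' = (1.625000, 0.312500); Gamma_sss = 0.190137, Gamma_sst = 0.000000, Gamma_stt = 0.000000, Gamma_tss = 0.377131, Gamma_tst = 0.000000, Gamma_ttt = 0.000000
  tau = 0.750000: gamma = (1.156250, 0.640625), gamma' = (1.750000, 0.375000); Gamma_sss = 0.213526, Gamma_sst = 0.000000, Gamma_stt = 0.000000, Gamma_tss = 0.346258, Gamma_tst = 0.000000, Gamma_ttt = 0.000000
  tau = 0.875000: gamma = (1.382812, 0.691406), gamma' = (1.875000, 0.437500); Gamma_sss = 0.230842, Gamma_sst = 0.000000, Gamma_stt = 0.000000, Gamma_tss = 0.313006, Gamma_tst = 0.000000, Gamma_ttt = 0.000000
  tau = 1.000000: gamma = (1.625000, 0.750000), gamma' = (2.000000, 0.500000); Gamma_sss = 0.241860, Gamma_sst = 0.000000, Gamma_stt = 0.000000, Gamma_tss = 0.279070, Gamma_tst = 0.000000, Gamma_ttt = 0.000000
step 0: V^s = -1.8750, V^t = 0.1250
step 1: k1 = (0.057252, 0.858779), k2 = (0.130712, 0.950632), k3 = (0.130069, 0.945959), k4 = (0.220504, 1.017712); V <- V + (h/6)(k1 + 2k2 + 2k3 + k4): V^s = -1.8417, V^t = 0.3612
step 2: k1 = (0.220410, 1.017277), k2 = (0.323073, 1.062159), k3 = (0.320788, 1.054645), k4 = (0.427030, 1.067575); V <- V + (h/6)(k1 + 2k2 + 2k3 + k4): V^s = -1.7611, V^t = 0.6245
step 3: k1 = (0.426924, 1.067311), k2 = (0.527632, 1.046543), k3 = (0.523743, 1.038829), k4 = (0.609130, 0.987778); V <- V + (h/6)(k1 + 2k2 + 2k3 + k4): V^s = -1.6303, V^t = 0.8839
step 4: k1 = (0.609187, 0.987870), k2 = (0.672673, 0.912099), k3 = (0.669238, 0.907442), k4 = (0.707669, 0.816542); V <- V + (h/6)(k1 + 2k2 + 2k3 + k4): V^s = -1.4636, V^t = 1.1107

Answer: V^s = -1.4636, V^t = 1.1107


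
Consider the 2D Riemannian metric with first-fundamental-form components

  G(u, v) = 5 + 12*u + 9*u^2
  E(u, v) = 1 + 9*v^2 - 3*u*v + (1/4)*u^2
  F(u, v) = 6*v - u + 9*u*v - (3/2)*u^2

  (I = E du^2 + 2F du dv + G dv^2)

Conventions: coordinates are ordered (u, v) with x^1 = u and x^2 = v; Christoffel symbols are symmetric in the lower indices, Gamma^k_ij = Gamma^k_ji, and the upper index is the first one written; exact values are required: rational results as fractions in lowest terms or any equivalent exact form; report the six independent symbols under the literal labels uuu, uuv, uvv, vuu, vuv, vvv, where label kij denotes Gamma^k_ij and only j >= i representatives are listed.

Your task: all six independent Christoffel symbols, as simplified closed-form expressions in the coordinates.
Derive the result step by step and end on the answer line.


E = 1 + 9*v^2 - 3*u*v + (1/4)*u^2; F = 6*v - u + 9*u*v - (3/2)*u^2; G = 5 + 12*u + 9*u^2
Gamma^k_ij = (1/2) g^{kl} (d_i g_jl + d_j g_il - d_l g_ij), with g^inv = (1/(EG-F^2)) [[G, -F], [-F, E]]
first partials: E_u = -3*v + (1/2)*u, E_v = 18*v - 3*u, F_u = -1 + 9*v - 3*u, F_v = 6 + 9*u, G_u = 12 + 18*u, G_v = 0
D = EG - F^2 = 5 + 12*u + 9*v^2 - 3*u*v + (37/4)*u^2
expanded: Gamma^u_uu = (G E_u - 2F F_u + F E_v)/(2D), Gamma^u_uv = (G E_v - F G_u)/(2D), Gamma^u_vv = (2G F_v - G G_u - F G_v)/(2D), Gamma^v_uu = (2E F_u - E E_v - F E_u)/(2D), Gamma^v_uv = (E G_u - F E_v)/(2D), Gamma^v_vv = (E G_v - 2F F_v + F G_u)/(2D); substitute and cancel common factors

Answer: Gamma_uuu = (u - 6*v)/(37*u^2 - 12*u*v + 48*u + 36*v^2 + 20), Gamma_uuv = (-6*u + 36*v)/(37*u^2 - 12*u*v + 48*u + 36*v^2 + 20), Gamma_uvv = 0, Gamma_vuu = (-6*u - 4)/(37*u^2 - 12*u*v + 48*u + 36*v^2 + 20), Gamma_vuv = (36*u + 24)/(37*u^2 - 12*u*v + 48*u + 36*v^2 + 20), Gamma_vvv = 0


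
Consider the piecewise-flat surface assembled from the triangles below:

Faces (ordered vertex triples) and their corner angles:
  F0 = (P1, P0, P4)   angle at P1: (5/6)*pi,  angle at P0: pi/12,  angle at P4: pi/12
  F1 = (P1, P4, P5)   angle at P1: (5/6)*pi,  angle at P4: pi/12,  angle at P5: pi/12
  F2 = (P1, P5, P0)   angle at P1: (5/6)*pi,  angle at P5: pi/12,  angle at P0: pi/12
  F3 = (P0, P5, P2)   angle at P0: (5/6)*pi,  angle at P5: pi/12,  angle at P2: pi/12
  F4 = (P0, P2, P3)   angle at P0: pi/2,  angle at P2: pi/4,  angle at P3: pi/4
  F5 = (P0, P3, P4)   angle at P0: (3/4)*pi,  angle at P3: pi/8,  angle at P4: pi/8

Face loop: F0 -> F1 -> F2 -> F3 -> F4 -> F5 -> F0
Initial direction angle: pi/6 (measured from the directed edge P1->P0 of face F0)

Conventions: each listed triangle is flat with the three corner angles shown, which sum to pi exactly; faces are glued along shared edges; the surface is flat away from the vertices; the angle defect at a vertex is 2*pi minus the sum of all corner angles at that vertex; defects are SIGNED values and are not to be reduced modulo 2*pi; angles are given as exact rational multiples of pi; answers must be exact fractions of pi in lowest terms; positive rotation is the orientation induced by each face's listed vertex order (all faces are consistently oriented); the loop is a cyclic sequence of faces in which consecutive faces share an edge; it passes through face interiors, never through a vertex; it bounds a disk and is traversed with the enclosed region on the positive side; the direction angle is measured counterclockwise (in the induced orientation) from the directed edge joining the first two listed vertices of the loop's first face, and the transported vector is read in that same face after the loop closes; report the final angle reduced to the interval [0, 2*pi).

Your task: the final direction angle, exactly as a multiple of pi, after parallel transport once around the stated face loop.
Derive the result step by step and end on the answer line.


enclosed vertex P0: corner angles sum to (9/4)*pi, defect = 2*pi - (9/4)*pi = -pi/4
enclosed vertex P1: corner angles sum to (5/2)*pi, defect = 2*pi - (5/2)*pi = -pi/2
the rotation equals the total enclosed defect, so the final angle is initial + defects (mod 2*pi)
final angle = pi/6 - (3/4)*pi = (17/12)*pi (mod 2*pi)

Answer: final direction angle = (17/12)*pi


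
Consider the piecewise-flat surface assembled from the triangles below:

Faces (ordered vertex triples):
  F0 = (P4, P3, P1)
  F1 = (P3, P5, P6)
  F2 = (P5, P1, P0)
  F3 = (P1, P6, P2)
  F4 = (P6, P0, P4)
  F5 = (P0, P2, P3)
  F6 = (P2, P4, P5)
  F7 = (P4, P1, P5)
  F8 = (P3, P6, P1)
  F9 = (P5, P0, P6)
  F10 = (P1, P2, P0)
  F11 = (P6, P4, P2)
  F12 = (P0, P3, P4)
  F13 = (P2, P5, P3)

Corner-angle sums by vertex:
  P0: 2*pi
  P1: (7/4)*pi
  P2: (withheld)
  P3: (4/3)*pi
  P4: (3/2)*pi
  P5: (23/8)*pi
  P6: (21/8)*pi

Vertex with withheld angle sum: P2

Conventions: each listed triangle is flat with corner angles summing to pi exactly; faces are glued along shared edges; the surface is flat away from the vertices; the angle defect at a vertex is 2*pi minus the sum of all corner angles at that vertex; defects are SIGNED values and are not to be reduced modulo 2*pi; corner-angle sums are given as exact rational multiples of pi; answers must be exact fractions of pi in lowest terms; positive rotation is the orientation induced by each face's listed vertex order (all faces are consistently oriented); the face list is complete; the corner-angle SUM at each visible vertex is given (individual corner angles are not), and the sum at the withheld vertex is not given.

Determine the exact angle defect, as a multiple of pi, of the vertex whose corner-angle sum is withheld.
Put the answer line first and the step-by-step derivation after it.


Answer: defect(P2) = pi/12

V = 7, E = 21, F = 14; chi = V - E + F = 0
Gauss-Bonnet: total defect = 2*pi*chi = 0; visible defects sum to -pi/12


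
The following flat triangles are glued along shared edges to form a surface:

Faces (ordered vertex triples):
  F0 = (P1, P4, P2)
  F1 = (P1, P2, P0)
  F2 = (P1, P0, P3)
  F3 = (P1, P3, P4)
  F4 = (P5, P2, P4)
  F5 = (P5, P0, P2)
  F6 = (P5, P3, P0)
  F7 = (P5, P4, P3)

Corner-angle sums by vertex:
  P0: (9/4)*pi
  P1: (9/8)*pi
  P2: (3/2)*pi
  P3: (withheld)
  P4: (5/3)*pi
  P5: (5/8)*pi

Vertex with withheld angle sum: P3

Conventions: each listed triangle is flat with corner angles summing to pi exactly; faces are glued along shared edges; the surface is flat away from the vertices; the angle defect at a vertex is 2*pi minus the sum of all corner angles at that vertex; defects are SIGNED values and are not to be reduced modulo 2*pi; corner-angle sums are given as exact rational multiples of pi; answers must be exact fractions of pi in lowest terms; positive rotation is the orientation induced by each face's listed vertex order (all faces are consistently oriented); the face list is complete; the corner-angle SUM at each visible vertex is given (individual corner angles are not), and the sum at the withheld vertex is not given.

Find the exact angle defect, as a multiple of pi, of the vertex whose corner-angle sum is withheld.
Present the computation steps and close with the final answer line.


V = 6, E = 12, F = 8; chi = V - E + F = 2
Gauss-Bonnet: total defect = 2*pi*chi = 4*pi; visible defects sum to (17/6)*pi

Answer: defect(P3) = (7/6)*pi


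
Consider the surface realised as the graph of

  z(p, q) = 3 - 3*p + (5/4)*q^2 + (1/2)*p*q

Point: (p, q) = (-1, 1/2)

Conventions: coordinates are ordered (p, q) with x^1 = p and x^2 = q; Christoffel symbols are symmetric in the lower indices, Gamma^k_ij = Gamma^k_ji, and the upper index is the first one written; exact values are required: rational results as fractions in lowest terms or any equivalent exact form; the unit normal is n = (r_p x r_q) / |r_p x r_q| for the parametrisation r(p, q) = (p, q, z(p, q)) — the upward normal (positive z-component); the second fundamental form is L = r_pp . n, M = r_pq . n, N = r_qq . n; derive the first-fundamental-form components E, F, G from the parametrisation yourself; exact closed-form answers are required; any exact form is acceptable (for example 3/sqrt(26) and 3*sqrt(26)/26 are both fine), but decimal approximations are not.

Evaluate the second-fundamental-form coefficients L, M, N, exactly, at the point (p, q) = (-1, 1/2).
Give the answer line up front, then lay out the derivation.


Answer: L = 0, M = sqrt(146)/73, N = 5*sqrt(146)/73

z_p = -11/4, z_q = 3/4, z_pp = 0, z_pq = 1/2, z_qq = 5/2
E = 137/16, F = -33/16, G = 25/16; answer radicand W^2 = 73/8
unnormalised second-form numerators: l = 0, m = 1/2, n = 5/2; L = l/sqrt(73/8), and similarly M = m/sqrt(W^2), N = n/sqrt(W^2)


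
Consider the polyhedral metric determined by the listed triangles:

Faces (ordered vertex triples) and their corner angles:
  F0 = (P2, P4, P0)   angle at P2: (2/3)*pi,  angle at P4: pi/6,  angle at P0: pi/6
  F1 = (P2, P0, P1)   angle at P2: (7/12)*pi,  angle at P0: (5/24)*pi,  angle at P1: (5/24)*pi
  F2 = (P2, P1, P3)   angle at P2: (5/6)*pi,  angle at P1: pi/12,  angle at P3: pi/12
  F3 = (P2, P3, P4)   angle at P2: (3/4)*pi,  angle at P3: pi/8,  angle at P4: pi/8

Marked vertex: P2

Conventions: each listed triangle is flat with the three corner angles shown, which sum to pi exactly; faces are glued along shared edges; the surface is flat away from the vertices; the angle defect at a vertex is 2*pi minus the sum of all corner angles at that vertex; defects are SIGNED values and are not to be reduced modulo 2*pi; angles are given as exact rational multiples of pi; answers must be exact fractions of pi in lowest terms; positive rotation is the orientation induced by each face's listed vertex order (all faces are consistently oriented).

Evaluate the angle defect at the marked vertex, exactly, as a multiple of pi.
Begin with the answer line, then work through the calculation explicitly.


Answer: defect(P2) = (-5/6)*pi

Sum of corner angles at P2: (17/6)*pi
defect = 2*pi - (17/6)*pi


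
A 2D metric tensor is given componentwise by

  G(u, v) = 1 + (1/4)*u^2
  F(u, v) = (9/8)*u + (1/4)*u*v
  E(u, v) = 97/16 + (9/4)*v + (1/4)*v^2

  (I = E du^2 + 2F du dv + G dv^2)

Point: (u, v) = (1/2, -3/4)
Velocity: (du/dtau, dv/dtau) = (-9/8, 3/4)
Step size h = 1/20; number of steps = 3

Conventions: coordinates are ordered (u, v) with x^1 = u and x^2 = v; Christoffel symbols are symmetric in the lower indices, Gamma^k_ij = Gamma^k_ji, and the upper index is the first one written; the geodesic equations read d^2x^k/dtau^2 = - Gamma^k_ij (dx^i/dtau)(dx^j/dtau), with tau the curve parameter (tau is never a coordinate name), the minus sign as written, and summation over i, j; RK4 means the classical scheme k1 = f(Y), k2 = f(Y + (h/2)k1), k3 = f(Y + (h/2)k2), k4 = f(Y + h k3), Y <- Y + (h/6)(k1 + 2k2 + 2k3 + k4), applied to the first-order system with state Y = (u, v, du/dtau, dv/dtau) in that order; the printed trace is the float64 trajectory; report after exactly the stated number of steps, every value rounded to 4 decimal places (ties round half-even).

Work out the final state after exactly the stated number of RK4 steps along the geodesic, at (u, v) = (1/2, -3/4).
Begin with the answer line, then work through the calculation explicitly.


Answer: u = 0.3351, v = -0.6370, du/dtau = -1.0743, dv/dtau = 0.7556

f(Y) = (du/dtau, dv/dtau, -Gamma^u_ij Y'^i Y'^j, -Gamma^v_ij Y'^i Y'^j) with the Gammas evaluated at the stage position; h = 0.050000; intermediate values shown to 6 dp
step 0: u = 0.5000, v = -0.7500, du/dtau = -1.1250, dv/dtau = 0.7500
step 1:
  k1: at (u, v) = (0.500000, -0.750000), (du/dtau, dv/dtau) = (-1.125000, 0.750000); Gamma_uuu = 0.000000, Gamma_uuv = 0.204778, Gamma_uvv = 0.000000, Gamma_vuu = 0.000000, Gamma_vuv = 0.027304, Gamma_vvv = 0.000000; k1 = (-1.125000, 0.750000, 0.345563, 0.046075)
  k2: at (u, v) = (0.471875, -0.731250), (du/dtau, dv/dtau) = (-1.116361, 0.751152); Gamma_uuu = 0.000000, Gamma_uuv = 0.204533, Gamma_uvv = 0.000000, Gamma_vuu = 0.000000, Gamma_vuv = 0.025609, Gamma_vvv = 0.000000; k2 = (-1.116361, 0.751152, 0.343025, 0.042949)
  k3: at (u, v) = (0.472091, -0.731221), (du/dtau, dv/dtau) = (-1.116424, 0.751074); Gamma_uuu = 0.000000, Gamma_uuv = 0.204530, Gamma_uvv = 0.000000, Gamma_vuu = 0.000000, Gamma_vuv = 0.025620, Gamma_vvv = 0.000000; k3 = (-1.116424, 0.751074, 0.343003, 0.042966)
  k4: at (u, v) = (0.444179, -0.712446), (du/dtau, dv/dtau) = (-1.107850, 0.752148); Gamma_uuu = 0.000000, Gamma_uuv = 0.204259, Gamma_uvv = 0.000000, Gamma_vuu = 0.000000, Gamma_vuv = 0.023954, Gamma_vvv = 0.000000; k4 = (-1.107850, 0.752148, 0.340405, 0.039920)
  Y <- Y + (h/6)(k1 + 2k2 + 2k3 + k4): u = 0.4442, v = -0.7124, du/dtau = -1.1078, dv/dtau = 0.7521
step 2:
  k1: at (u, v) = (0.444180, -0.712445), (du/dtau, dv/dtau) = (-1.107850, 0.752149); Gamma_uuu = 0.000000, Gamma_uuv = 0.204259, Gamma_uvv = 0.000000, Gamma_vuu = 0.000000, Gamma_vuv = 0.023954, Gamma_vvv = 0.000000; k1 = (-1.107850, 0.752149, 0.340405, 0.039921)
  k2: at (u, v) = (0.416484, -0.693641), (du/dtau, dv/dtau) = (-1.099340, 0.753147); Gamma_uuu = 0.000000, Gamma_uuv = 0.203965, Gamma_uvv = 0.000000, Gamma_vuu = 0.000000, Gamma_vuv = 0.022317, Gamma_vvv = 0.000000; k2 = (-1.099340, 0.753147, 0.337751, 0.036956)
  k3: at (u, v) = (0.416696, -0.693616), (du/dtau, dv/dtau) = (-1.099406, 0.753072); Gamma_uuu = 0.000000, Gamma_uuv = 0.203962, Gamma_uvv = 0.000000, Gamma_vuu = 0.000000, Gamma_vuv = 0.022328, Gamma_vvv = 0.000000; k3 = (-1.099406, 0.753072, 0.337734, 0.036973)
  k4: at (u, v) = (0.389210, -0.674791), (du/dtau, dv/dtau) = (-1.090963, 0.753997); Gamma_uuu = 0.000000, Gamma_uuv = 0.203645, Gamma_uvv = 0.000000, Gamma_vuu = 0.000000, Gamma_vuv = 0.020721, Gamma_vvv = 0.000000; k4 = (-1.090963, 0.753997, 0.335030, 0.034089)
  Y <- Y + (h/6)(k1 + 2k2 + 2k3 + k4): u = 0.3892, v = -0.6748, du/dtau = -1.0910, dv/dtau = 0.7540
step 3:
  k1: at (u, v) = (0.389211, -0.674790), (du/dtau, dv/dtau) = (-1.090963, 0.753997); Gamma_uuu = 0.000000, Gamma_uuv = 0.203645, Gamma_uvv = 0.000000, Gamma_vuu = 0.000000, Gamma_vuv = 0.020721, Gamma_vvv = 0.000000; k1 = (-1.090963, 0.753997, 0.335030, 0.034089)
  k2: at (u, v) = (0.361937, -0.655940), (du/dtau, dv/dtau) = (-1.082587, 0.754850); Gamma_uuu = 0.000000, Gamma_uuv = 0.203306, Gamma_uvv = 0.000000, Gamma_vuu = 0.000000, Gamma_vuv = 0.019142, Gamma_vvv = 0.000000; k2 = (-1.082587, 0.754850, 0.332279, 0.031286)
  k3: at (u, v) = (0.362146, -0.655919), (du/dtau, dv/dtau) = (-1.082656, 0.754780); Gamma_uuu = 0.000000, Gamma_uuv = 0.203303, Gamma_uvv = 0.000000, Gamma_vuu = 0.000000, Gamma_vuv = 0.019153, Gamma_vvv = 0.000000; k3 = (-1.082656, 0.754780, 0.332265, 0.031302)
  k4: at (u, v) = (0.335078, -0.637051), (du/dtau, dv/dtau) = (-1.074350, 0.755563); Gamma_uuu = 0.000000, Gamma_uuv = 0.202943, Gamma_uvv = 0.000000, Gamma_vuu = 0.000000, Gamma_vuv = 0.017604, Gamma_vvv = 0.000000; k4 = (-1.074350, 0.755563, 0.329473, 0.028579)
  Y <- Y + (h/6)(k1 + 2k2 + 2k3 + k4): u = 0.3351, v = -0.6370, du/dtau = -1.0743, dv/dtau = 0.7556
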